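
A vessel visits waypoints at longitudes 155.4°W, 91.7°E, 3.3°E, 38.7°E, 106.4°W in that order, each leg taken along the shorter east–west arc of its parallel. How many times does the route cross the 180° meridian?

Leg 1: -155.4° → +91.7°, shortest Δλ = -112.9° (west) — crosses 180°.
Leg 2: +91.7° → +3.3°, shortest Δλ = -88.4° (west) — does not cross 180°.
Leg 3: +3.3° → +38.7°, shortest Δλ = 35.4° (east) — does not cross 180°.
Leg 4: +38.7° → -106.4°, shortest Δλ = -145.1° (west) — does not cross 180°.
Total crossings: 1.

1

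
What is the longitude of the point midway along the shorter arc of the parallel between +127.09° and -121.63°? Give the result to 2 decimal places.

-177.27°

Signed shortest Δλ from +127.09° to -121.63° is +111.28°.
Midpoint longitude = +127.09° + (+111.28°)/2 = +127.09° + 55.64° = +182.73°.
Normalise into (−180°, 180°]: -177.27°.
(The naïve average (+127.09 + -121.63)/2 = 2.73° is on the wrong side of the globe.)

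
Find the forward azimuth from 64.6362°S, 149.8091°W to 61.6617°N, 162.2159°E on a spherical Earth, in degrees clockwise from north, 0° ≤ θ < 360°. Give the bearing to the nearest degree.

332°

Δλ = 162.2159 − -149.8091 = 312.0250°; wrapped into (−180°, 180°]: -47.9750°.
θ = atan2( sin Δλ · cos φ₂ , cos φ₁ · sin φ₂ − sin φ₁ · cos φ₂ · cos Δλ )
  = atan2(-0.35261, 0.66417) = -27.964° → normalised to [0°, 360°): 332.036°.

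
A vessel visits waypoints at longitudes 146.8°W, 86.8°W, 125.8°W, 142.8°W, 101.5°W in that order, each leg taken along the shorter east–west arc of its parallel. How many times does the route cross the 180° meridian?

Leg 1: -146.8° → -86.8°, shortest Δλ = 60.0° (east) — does not cross 180°.
Leg 2: -86.8° → -125.8°, shortest Δλ = -39.0° (west) — does not cross 180°.
Leg 3: -125.8° → -142.8°, shortest Δλ = -17.0° (west) — does not cross 180°.
Leg 4: -142.8° → -101.5°, shortest Δλ = 41.3° (east) — does not cross 180°.
Total crossings: 0.

0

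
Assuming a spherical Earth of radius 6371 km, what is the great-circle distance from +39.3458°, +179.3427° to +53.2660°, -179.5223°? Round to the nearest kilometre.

1550 km

Δλ = -179.5223 − 179.3427 = -358.8650°; wrapped into (−180°, 180°]: 1.1350°.
Δφ = 53.2660 − 39.3458 = 13.9202°.
a = sin²(Δφ/2) + cos φ₁ · cos φ₂ · sin²(Δλ/2) = 0.014730.
c = 2·atan2(√a, √(1−a)) = 0.24333 rad → d = 6371·c ≈ 1550.26 km.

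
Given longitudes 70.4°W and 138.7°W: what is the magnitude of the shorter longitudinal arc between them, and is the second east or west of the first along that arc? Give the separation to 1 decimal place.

68.3° west

Raw difference: -138.7 − -70.4 = -68.3°.
Normalise into (−180°, 180°]: -68.3° stays -68.3°.
Negative ⇒ the second point lies to the west; separation 68.3°.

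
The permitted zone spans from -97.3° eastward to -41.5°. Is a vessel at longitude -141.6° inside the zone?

Band width going east from -97.3° to -41.5°: ((-41.5 − -97.3) mod 360) = 55.8°.
Offset of -141.6° east of the west edge: ((-141.6 − -97.3) mod 360) = 315.7°.
315.7° > 55.8° ⇒ outside.

No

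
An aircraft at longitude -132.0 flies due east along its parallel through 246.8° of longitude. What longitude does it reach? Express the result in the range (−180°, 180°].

+114.8°

Start at -132.0°; shift +246.8° → +114.8°.
+114.8° already lies in (−180°, 180°].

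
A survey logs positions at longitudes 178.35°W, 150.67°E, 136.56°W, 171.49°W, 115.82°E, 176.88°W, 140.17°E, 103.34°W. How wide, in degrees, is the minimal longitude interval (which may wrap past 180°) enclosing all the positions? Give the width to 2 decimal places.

Sort the longitudes: -178.35°, -176.88°, -171.49°, -136.56°, -103.34°, +115.82°, +140.17°, +150.67°.
Eastward gaps between consecutive values (wrapping around): 1.47°, 5.39°, 34.93°, 33.22°, 219.16°, 24.35°, 10.50°, 30.98°.
Largest gap = 219.16° ⇒ minimal covering band is its complement: 360° − 219.16° = 140.84°.
Band runs from +115.82° eastward to -103.34°, crossing the antimeridian.

140.84°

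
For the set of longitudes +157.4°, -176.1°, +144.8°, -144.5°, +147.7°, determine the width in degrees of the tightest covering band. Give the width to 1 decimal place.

70.7°

Sort the longitudes: -176.1°, -144.5°, +144.8°, +147.7°, +157.4°.
Eastward gaps between consecutive values (wrapping around): 31.6°, 289.3°, 2.9°, 9.7°, 26.5°.
Largest gap = 289.3° ⇒ minimal covering band is its complement: 360° − 289.3° = 70.7°.
Band runs from +144.8° eastward to -144.5°, crossing the antimeridian.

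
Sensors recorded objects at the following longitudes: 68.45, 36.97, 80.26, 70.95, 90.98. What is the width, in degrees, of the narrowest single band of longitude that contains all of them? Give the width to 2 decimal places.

Sort the longitudes: +36.97°, +68.45°, +70.95°, +80.26°, +90.98°.
Eastward gaps between consecutive values (wrapping around): 31.48°, 2.50°, 9.31°, 10.72°, 305.99°.
Largest gap = 305.99° ⇒ minimal covering band is its complement: 360° − 305.99° = 54.01°.
Band runs from +36.97° eastward to +90.98°.

54.01°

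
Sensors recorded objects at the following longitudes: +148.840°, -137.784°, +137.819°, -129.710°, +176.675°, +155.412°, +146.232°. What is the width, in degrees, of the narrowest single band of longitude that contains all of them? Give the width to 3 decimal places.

Sort the longitudes: -137.784°, -129.710°, +137.819°, +146.232°, +148.840°, +155.412°, +176.675°.
Eastward gaps between consecutive values (wrapping around): 8.074°, 267.529°, 8.413°, 2.608°, 6.572°, 21.263°, 45.541°.
Largest gap = 267.529° ⇒ minimal covering band is its complement: 360° − 267.529° = 92.471°.
Band runs from +137.819° eastward to -129.710°, crossing the antimeridian.

92.471°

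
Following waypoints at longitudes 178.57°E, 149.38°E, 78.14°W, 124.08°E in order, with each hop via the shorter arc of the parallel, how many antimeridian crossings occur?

Leg 1: +178.57° → +149.38°, shortest Δλ = -29.19° (west) — does not cross 180°.
Leg 2: +149.38° → -78.14°, shortest Δλ = 132.48° (east) — crosses 180°.
Leg 3: -78.14° → +124.08°, shortest Δλ = -157.78° (west) — crosses 180°.
Total crossings: 2.

2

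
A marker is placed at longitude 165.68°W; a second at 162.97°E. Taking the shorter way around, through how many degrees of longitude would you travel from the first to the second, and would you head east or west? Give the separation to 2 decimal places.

31.35° west

Raw difference: 162.97 − -165.68 = 328.65°.
Normalise into (−180°, 180°]: 328.65° − 360° = -31.35°.
Negative ⇒ the second point lies to the west; separation 31.35°.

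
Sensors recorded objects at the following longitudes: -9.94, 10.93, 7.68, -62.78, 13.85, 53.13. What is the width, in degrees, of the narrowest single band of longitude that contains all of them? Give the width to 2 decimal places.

115.91°

Sort the longitudes: -62.78°, -9.94°, +7.68°, +10.93°, +13.85°, +53.13°.
Eastward gaps between consecutive values (wrapping around): 52.84°, 17.62°, 3.25°, 2.92°, 39.28°, 244.09°.
Largest gap = 244.09° ⇒ minimal covering band is its complement: 360° − 244.09° = 115.91°.
Band runs from -62.78° eastward to +53.13°.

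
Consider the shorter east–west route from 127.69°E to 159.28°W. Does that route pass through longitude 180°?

Naïve |-159.28 − 127.69| = 286.97° > 180°, so the shorter arc goes the other way round — across 180°.
Signed shortest Δλ = ((-159.28 − 127.69 + 180) mod 360) − 180 = 73.03°.
Going east by 73.03° from +127.69° passes through 180° before reaching -159.28°.

Yes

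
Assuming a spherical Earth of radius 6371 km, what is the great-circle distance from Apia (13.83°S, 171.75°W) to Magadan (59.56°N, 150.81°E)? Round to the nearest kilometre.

8825 km

Δλ = 150.81 − -171.75 = 322.56°; wrapped into (−180°, 180°]: -37.44°.
Δφ = 59.56 − -13.83 = 73.39°.
a = sin²(Δφ/2) + cos φ₁ · cos φ₂ · sin²(Δλ/2) = 0.407745.
c = 2·atan2(√a, √(1−a)) = 1.38522 rad → d = 6371·c ≈ 8825.26 km.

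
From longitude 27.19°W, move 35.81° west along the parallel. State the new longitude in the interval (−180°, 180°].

Start at -27.19°; shift −35.81° → -63.00°.
-63.00° already lies in (−180°, 180°].

63.00°W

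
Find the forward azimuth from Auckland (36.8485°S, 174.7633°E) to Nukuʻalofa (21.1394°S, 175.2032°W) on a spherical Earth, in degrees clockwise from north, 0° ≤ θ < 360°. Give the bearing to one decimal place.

Δλ = -175.2032 − 174.7633 = -349.9665°; wrapped into (−180°, 180°]: 10.0335°.
θ = atan2( sin Δλ · cos φ₂ , cos φ₁ · sin φ₂ − sin φ₁ · cos φ₂ · cos Δλ )
  = atan2(0.16250, 0.26220) = 31.789° → normalised to [0°, 360°): 31.789°.

31.8°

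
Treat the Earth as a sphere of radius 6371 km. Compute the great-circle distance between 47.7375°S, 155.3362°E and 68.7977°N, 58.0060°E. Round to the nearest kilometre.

Δλ = 58.0060 − 155.3362 = -97.3302°.
Δφ = 68.7977 − -47.7375 = 116.5352°.
a = sin²(Δφ/2) + cos φ₁ · cos φ₂ · sin²(Δλ/2) = 0.860504.
c = 2·atan2(√a, √(1−a)) = 2.37605 rad → d = 6371·c ≈ 15137.83 km.

15138 km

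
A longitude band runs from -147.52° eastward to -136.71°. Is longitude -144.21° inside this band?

Band width going east from -147.52° to -136.71°: ((-136.71 − -147.52) mod 360) = 10.81°.
Offset of -144.21° east of the west edge: ((-144.21 − -147.52) mod 360) = 3.31°.
3.31° ≤ 10.81° ⇒ inside.

Yes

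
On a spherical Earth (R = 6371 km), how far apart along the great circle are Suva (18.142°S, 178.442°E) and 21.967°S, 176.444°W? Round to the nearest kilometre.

683 km

Δλ = -176.444 − 178.442 = -354.886°; wrapped into (−180°, 180°]: 5.114°.
Δφ = -21.967 − -18.142 = -3.825°.
a = sin²(Δφ/2) + cos φ₁ · cos φ₂ · sin²(Δλ/2) = 0.002868.
c = 2·atan2(√a, √(1−a)) = 0.10716 rad → d = 6371·c ≈ 682.69 km.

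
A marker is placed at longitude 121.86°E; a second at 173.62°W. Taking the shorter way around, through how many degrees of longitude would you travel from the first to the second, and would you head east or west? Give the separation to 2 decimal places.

64.52° east

Raw difference: -173.62 − 121.86 = -295.48°.
Normalise into (−180°, 180°]: -295.48° + 360° = 64.52°.
Positive ⇒ the second point lies to the east; separation 64.52°.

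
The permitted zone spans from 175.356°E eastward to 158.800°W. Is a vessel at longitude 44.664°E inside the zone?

Band width going east from +175.356° to -158.800°: ((-158.800 − 175.356) mod 360) = 25.844°.
Offset of +44.664° east of the west edge: ((44.664 − 175.356) mod 360) = 229.308°.
229.308° > 25.844° ⇒ outside.

No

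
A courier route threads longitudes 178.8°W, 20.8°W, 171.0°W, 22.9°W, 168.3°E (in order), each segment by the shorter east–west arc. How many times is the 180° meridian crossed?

Leg 1: -178.8° → -20.8°, shortest Δλ = 158.0° (east) — does not cross 180°.
Leg 2: -20.8° → -171.0°, shortest Δλ = -150.2° (west) — does not cross 180°.
Leg 3: -171.0° → -22.9°, shortest Δλ = 148.1° (east) — does not cross 180°.
Leg 4: -22.9° → +168.3°, shortest Δλ = -168.8° (west) — crosses 180°.
Total crossings: 1.

1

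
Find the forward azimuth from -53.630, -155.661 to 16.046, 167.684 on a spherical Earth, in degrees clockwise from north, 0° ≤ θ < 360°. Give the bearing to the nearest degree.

324°

Δλ = 167.684 − -155.661 = 323.345°; wrapped into (−180°, 180°]: -36.655°.
θ = atan2( sin Δλ · cos φ₂ , cos φ₁ · sin φ₂ − sin φ₁ · cos φ₂ · cos Δλ )
  = atan2(-0.57374, 0.78471) = -36.172° → normalised to [0°, 360°): 323.828°.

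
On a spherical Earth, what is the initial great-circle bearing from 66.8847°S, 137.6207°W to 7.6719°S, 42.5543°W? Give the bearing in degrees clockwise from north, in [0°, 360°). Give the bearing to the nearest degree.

Δλ = -42.5543 − -137.6207 = 95.0664°.
θ = atan2( sin Δλ · cos φ₂ , cos φ₁ · sin φ₂ − sin φ₁ · cos φ₂ · cos Δλ )
  = atan2(0.98718, -0.13290) = 97.668° → normalised to [0°, 360°): 97.668°.

98°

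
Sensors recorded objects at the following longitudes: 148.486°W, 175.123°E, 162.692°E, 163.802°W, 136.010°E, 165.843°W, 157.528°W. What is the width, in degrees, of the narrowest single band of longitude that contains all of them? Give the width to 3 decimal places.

Sort the longitudes: -165.843°, -163.802°, -157.528°, -148.486°, +136.010°, +162.692°, +175.123°.
Eastward gaps between consecutive values (wrapping around): 2.041°, 6.274°, 9.042°, 284.496°, 26.682°, 12.431°, 19.034°.
Largest gap = 284.496° ⇒ minimal covering band is its complement: 360° − 284.496° = 75.504°.
Band runs from +136.010° eastward to -148.486°, crossing the antimeridian.

75.504°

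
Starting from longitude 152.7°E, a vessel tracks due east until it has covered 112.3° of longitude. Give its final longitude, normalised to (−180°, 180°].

Start at +152.7°; shift +112.3° → +265.0°.
+265.0° lies outside (−180°, 180°]; subtract 360° → -95.0°.

95.0°W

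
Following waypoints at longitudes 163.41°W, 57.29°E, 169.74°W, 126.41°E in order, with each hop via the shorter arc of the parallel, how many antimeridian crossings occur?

Leg 1: -163.41° → +57.29°, shortest Δλ = -139.3° (west) — crosses 180°.
Leg 2: +57.29° → -169.74°, shortest Δλ = 132.97° (east) — crosses 180°.
Leg 3: -169.74° → +126.41°, shortest Δλ = -63.85° (west) — crosses 180°.
Total crossings: 3.

3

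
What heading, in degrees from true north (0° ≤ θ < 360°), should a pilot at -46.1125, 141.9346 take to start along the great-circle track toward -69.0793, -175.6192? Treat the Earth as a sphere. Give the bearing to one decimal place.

152.2°

Δλ = -175.6192 − 141.9346 = -317.5538°; wrapped into (−180°, 180°]: 42.4462°.
θ = atan2( sin Δλ · cos φ₂ , cos φ₁ · sin φ₂ − sin φ₁ · cos φ₂ · cos Δλ )
  = atan2(0.24099, -0.45764) = 152.229° → normalised to [0°, 360°): 152.229°.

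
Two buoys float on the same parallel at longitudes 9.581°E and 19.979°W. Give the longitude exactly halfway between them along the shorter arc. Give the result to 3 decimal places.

Signed shortest Δλ from +9.581° to -19.979° is -29.560°.
Midpoint longitude = +9.581° + (-29.560°)/2 = +9.581° − 14.780° = -5.199°.

5.199°W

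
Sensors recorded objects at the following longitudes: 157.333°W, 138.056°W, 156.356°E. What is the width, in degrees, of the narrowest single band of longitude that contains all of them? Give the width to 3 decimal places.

65.588°

Sort the longitudes: -157.333°, -138.056°, +156.356°.
Eastward gaps between consecutive values (wrapping around): 19.277°, 294.412°, 46.311°.
Largest gap = 294.412° ⇒ minimal covering band is its complement: 360° − 294.412° = 65.588°.
Band runs from +156.356° eastward to -138.056°, crossing the antimeridian.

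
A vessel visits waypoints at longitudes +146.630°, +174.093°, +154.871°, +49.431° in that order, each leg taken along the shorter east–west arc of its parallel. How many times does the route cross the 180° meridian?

Leg 1: +146.630° → +174.093°, shortest Δλ = 27.463° (east) — does not cross 180°.
Leg 2: +174.093° → +154.871°, shortest Δλ = -19.222° (west) — does not cross 180°.
Leg 3: +154.871° → +49.431°, shortest Δλ = -105.44° (west) — does not cross 180°.
Total crossings: 0.

0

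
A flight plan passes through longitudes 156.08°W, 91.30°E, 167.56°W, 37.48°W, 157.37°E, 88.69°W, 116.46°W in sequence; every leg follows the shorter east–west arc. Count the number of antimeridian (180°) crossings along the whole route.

Leg 1: -156.08° → +91.30°, shortest Δλ = -112.62° (west) — crosses 180°.
Leg 2: +91.30° → -167.56°, shortest Δλ = 101.14° (east) — crosses 180°.
Leg 3: -167.56° → -37.48°, shortest Δλ = 130.08° (east) — does not cross 180°.
Leg 4: -37.48° → +157.37°, shortest Δλ = -165.15° (west) — crosses 180°.
Leg 5: +157.37° → -88.69°, shortest Δλ = 113.94° (east) — crosses 180°.
Leg 6: -88.69° → -116.46°, shortest Δλ = -27.77° (west) — does not cross 180°.
Total crossings: 4.

4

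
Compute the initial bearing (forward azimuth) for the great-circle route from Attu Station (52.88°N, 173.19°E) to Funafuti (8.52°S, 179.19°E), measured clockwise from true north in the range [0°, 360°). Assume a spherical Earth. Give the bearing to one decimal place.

Δλ = 179.19 − 173.19 = 6.00°.
θ = atan2( sin Δλ · cos φ₂ , cos φ₁ · sin φ₂ − sin φ₁ · cos φ₂ · cos Δλ )
  = atan2(0.10337, -0.87366) = 173.252° → normalised to [0°, 360°): 173.252°.

173.3°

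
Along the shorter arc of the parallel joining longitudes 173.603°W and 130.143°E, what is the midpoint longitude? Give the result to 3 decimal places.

158.270°E

Signed shortest Δλ from -173.603° to +130.143° is -56.254°.
Midpoint longitude = -173.603° + (-56.254°)/2 = -173.603° − 28.127° = -201.730°.
Normalise into (−180°, 180°]: +158.270°.
(The naïve average (-173.603 + +130.143)/2 = -21.73° is on the wrong side of the globe.)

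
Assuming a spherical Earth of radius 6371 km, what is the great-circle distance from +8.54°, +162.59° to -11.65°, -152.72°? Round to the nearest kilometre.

Δλ = -152.72 − 162.59 = -315.31°; wrapped into (−180°, 180°]: 44.69°.
Δφ = -11.65 − 8.54 = -20.19°.
a = sin²(Δφ/2) + cos φ₁ · cos φ₂ · sin²(Δλ/2) = 0.170715.
c = 2·atan2(√a, √(1−a)) = 0.85188 rad → d = 6371·c ≈ 5427.33 km.

5427 km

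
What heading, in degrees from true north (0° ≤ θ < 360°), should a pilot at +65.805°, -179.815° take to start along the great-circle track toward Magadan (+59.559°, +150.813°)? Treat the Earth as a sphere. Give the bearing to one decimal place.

258.8°

Δλ = 150.813 − -179.815 = 330.628°; wrapped into (−180°, 180°]: -29.372°.
θ = atan2( sin Δλ · cos φ₂ , cos φ₁ · sin φ₂ − sin φ₁ · cos φ₂ · cos Δλ )
  = atan2(-0.24850, -0.04939) = -101.241° → normalised to [0°, 360°): 258.759°.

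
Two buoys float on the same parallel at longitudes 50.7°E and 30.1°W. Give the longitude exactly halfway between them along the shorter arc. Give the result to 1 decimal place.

Signed shortest Δλ from +50.7° to -30.1° is -80.8°.
Midpoint longitude = +50.7° + (-80.8°)/2 = +50.7° − 40.4° = +10.3°.

10.3°E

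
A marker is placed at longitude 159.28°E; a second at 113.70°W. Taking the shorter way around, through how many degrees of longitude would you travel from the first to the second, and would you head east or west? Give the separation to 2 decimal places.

87.02° east

Raw difference: -113.70 − 159.28 = -272.98°.
Normalise into (−180°, 180°]: -272.98° + 360° = 87.02°.
Positive ⇒ the second point lies to the east; separation 87.02°.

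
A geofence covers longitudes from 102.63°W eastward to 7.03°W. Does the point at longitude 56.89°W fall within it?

Yes

Band width going east from -102.63° to -7.03°: ((-7.03 − -102.63) mod 360) = 95.60°.
Offset of -56.89° east of the west edge: ((-56.89 − -102.63) mod 360) = 45.74°.
45.74° ≤ 95.60° ⇒ inside.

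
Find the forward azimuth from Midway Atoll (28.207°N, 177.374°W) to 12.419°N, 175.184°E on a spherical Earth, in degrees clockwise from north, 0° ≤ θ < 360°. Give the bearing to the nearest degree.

205°

Δλ = 175.184 − -177.374 = 352.558°; wrapped into (−180°, 180°]: -7.442°.
θ = atan2( sin Δλ · cos φ₂ , cos φ₁ · sin φ₂ − sin φ₁ · cos φ₂ · cos Δλ )
  = atan2(-0.12649, -0.26819) = -154.749° → normalised to [0°, 360°): 205.251°.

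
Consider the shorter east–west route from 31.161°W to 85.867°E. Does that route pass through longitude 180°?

No

Signed shortest Δλ = ((85.867 − -31.161 + 180) mod 360) − 180 = 117.028°.
Going east by 117.028° from -31.161° reaches +85.867° without touching 180°.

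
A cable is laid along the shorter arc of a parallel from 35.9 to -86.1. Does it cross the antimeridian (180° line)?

No

Signed shortest Δλ = ((-86.1 − 35.9 + 180) mod 360) − 180 = -122.0°.
Going west by 122.0° from +35.9° reaches -86.1° without touching 180°.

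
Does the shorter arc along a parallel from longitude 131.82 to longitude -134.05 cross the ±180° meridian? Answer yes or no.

Naïve |-134.05 − 131.82| = 265.87° > 180°, so the shorter arc goes the other way round — across 180°.
Signed shortest Δλ = ((-134.05 − 131.82 + 180) mod 360) − 180 = 94.13°.
Going east by 94.13° from +131.82° passes through 180° before reaching -134.05°.

Yes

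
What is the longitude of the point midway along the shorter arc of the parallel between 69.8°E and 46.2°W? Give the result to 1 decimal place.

Signed shortest Δλ from +69.8° to -46.2° is -116.0°.
Midpoint longitude = +69.8° + (-116.0°)/2 = +69.8° − 58.0° = +11.8°.

11.8°E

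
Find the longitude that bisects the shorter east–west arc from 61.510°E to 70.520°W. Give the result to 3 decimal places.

4.505°W

Signed shortest Δλ from +61.510° to -70.520° is -132.030°.
Midpoint longitude = +61.510° + (-132.030°)/2 = +61.510° − 66.015° = -4.505°.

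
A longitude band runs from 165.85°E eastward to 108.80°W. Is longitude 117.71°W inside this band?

Band width going east from +165.85° to -108.80°: ((-108.80 − 165.85) mod 360) = 85.35°.
Offset of -117.71° east of the west edge: ((-117.71 − 165.85) mod 360) = 76.44°.
76.44° ≤ 85.35° ⇒ inside.

Yes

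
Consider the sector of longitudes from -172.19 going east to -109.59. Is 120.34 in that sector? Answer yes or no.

No

Band width going east from -172.19° to -109.59°: ((-109.59 − -172.19) mod 360) = 62.60°.
Offset of +120.34° east of the west edge: ((120.34 − -172.19) mod 360) = 292.53°.
292.53° > 62.60° ⇒ outside.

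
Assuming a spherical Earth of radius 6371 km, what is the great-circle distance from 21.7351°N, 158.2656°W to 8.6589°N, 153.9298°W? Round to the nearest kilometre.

Δλ = -153.9298 − -158.2656 = 4.3358°.
Δφ = 8.6589 − 21.7351 = -13.0762°.
a = sin²(Δφ/2) + cos φ₁ · cos φ₂ · sin²(Δλ/2) = 0.014279.
c = 2·atan2(√a, √(1−a)) = 0.23956 rad → d = 6371·c ≈ 1526.25 km.

1526 km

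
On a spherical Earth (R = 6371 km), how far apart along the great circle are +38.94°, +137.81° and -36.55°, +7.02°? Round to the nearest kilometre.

Δλ = 7.02 − 137.81 = -130.79°.
Δφ = -36.55 − 38.94 = -75.49°.
a = sin²(Δφ/2) + cos φ₁ · cos φ₂ · sin²(Δλ/2) = 0.891246.
c = 2·atan2(√a, √(1−a)) = 2.46945 rad → d = 6371·c ≈ 15732.88 km.

15733 km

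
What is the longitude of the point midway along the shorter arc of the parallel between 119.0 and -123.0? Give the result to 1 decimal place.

+178.0°

Signed shortest Δλ from +119.0° to -123.0° is +118.0°.
Midpoint longitude = +119.0° + (+118.0°)/2 = +119.0° + 59.0° = +178.0°.
(The naïve average (+119.0 + -123.0)/2 = -2.0° is on the wrong side of the globe.)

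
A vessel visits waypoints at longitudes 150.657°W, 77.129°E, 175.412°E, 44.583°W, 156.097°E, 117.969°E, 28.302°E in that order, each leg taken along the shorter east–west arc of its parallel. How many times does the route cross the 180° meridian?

3

Leg 1: -150.657° → +77.129°, shortest Δλ = -132.214° (west) — crosses 180°.
Leg 2: +77.129° → +175.412°, shortest Δλ = 98.283° (east) — does not cross 180°.
Leg 3: +175.412° → -44.583°, shortest Δλ = 140.005° (east) — crosses 180°.
Leg 4: -44.583° → +156.097°, shortest Δλ = -159.32° (west) — crosses 180°.
Leg 5: +156.097° → +117.969°, shortest Δλ = -38.128° (west) — does not cross 180°.
Leg 6: +117.969° → +28.302°, shortest Δλ = -89.667° (west) — does not cross 180°.
Total crossings: 3.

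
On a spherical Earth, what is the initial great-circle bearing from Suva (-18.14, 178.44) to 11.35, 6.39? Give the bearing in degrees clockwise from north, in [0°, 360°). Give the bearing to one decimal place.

Δλ = 6.39 − 178.44 = -172.05°.
θ = atan2( sin Δλ · cos φ₂ , cos φ₁ · sin φ₂ − sin φ₁ · cos φ₂ · cos Δλ )
  = atan2(-0.13560, -0.11530) = -130.373° → normalised to [0°, 360°): 229.627°.

229.6°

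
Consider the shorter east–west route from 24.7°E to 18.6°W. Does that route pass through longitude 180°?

No

Signed shortest Δλ = ((-18.6 − 24.7 + 180) mod 360) − 180 = -43.3°.
Going west by 43.3° from +24.7° reaches -18.6° without touching 180°.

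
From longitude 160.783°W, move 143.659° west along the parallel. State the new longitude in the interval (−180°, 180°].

55.558°E

Start at -160.783°; shift −143.659° → -304.442°.
-304.442° lies outside (−180°, 180°]; add 360° → +55.558°.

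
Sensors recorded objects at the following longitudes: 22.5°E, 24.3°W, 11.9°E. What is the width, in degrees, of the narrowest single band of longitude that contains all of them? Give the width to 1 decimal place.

Sort the longitudes: -24.3°, +11.9°, +22.5°.
Eastward gaps between consecutive values (wrapping around): 36.2°, 10.6°, 313.2°.
Largest gap = 313.2° ⇒ minimal covering band is its complement: 360° − 313.2° = 46.8°.
Band runs from -24.3° eastward to +22.5°.

46.8°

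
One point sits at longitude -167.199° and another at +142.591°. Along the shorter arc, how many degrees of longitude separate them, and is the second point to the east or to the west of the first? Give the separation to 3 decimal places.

Raw difference: 142.591 − -167.199 = 309.79°.
Normalise into (−180°, 180°]: 309.79° − 360° = -50.21°.
Negative ⇒ the second point lies to the west; separation 50.210°.

50.210° west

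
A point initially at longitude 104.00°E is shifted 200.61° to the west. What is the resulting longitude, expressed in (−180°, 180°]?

Start at +104.00°; shift −200.61° → -96.61°.
-96.61° already lies in (−180°, 180°].

96.61°W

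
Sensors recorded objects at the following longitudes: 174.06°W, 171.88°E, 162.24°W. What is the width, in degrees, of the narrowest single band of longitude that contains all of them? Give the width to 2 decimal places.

25.88°

Sort the longitudes: -174.06°, -162.24°, +171.88°.
Eastward gaps between consecutive values (wrapping around): 11.82°, 334.12°, 14.06°.
Largest gap = 334.12° ⇒ minimal covering band is its complement: 360° − 334.12° = 25.88°.
Band runs from +171.88° eastward to -162.24°, crossing the antimeridian.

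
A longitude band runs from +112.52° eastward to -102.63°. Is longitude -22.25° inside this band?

Band width going east from +112.52° to -102.63°: ((-102.63 − 112.52) mod 360) = 144.85°.
Offset of -22.25° east of the west edge: ((-22.25 − 112.52) mod 360) = 225.23°.
225.23° > 144.85° ⇒ outside.

No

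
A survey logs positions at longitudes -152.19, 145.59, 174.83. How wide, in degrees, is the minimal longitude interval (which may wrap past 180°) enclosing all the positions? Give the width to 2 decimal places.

Sort the longitudes: -152.19°, +145.59°, +174.83°.
Eastward gaps between consecutive values (wrapping around): 297.78°, 29.24°, 32.98°.
Largest gap = 297.78° ⇒ minimal covering band is its complement: 360° − 297.78° = 62.22°.
Band runs from +145.59° eastward to -152.19°, crossing the antimeridian.

62.22°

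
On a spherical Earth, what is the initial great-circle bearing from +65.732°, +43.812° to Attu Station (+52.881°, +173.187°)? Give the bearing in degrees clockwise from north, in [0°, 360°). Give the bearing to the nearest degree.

35°

Δλ = 173.187 − 43.812 = 129.375°.
θ = atan2( sin Δλ · cos φ₂ , cos φ₁ · sin φ₂ − sin φ₁ · cos φ₂ · cos Δλ )
  = atan2(0.46649, 0.67674) = 34.579° → normalised to [0°, 360°): 34.579°.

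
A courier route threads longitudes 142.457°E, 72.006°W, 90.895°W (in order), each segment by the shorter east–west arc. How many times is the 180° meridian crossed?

1

Leg 1: +142.457° → -72.006°, shortest Δλ = 145.537° (east) — crosses 180°.
Leg 2: -72.006° → -90.895°, shortest Δλ = -18.889° (west) — does not cross 180°.
Total crossings: 1.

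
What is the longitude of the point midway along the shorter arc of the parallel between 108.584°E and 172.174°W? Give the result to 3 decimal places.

Signed shortest Δλ from +108.584° to -172.174° is +79.242°.
Midpoint longitude = +108.584° + (+79.242°)/2 = +108.584° + 39.621° = +148.205°.
(The naïve average (+108.584 + -172.174)/2 = -31.795° is on the wrong side of the globe.)

148.205°E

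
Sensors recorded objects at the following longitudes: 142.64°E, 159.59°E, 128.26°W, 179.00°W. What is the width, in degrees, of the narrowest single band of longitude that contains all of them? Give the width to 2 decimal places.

Sort the longitudes: -179.00°, -128.26°, +142.64°, +159.59°.
Eastward gaps between consecutive values (wrapping around): 50.74°, 270.90°, 16.95°, 21.41°.
Largest gap = 270.90° ⇒ minimal covering band is its complement: 360° − 270.90° = 89.10°.
Band runs from +142.64° eastward to -128.26°, crossing the antimeridian.

89.10°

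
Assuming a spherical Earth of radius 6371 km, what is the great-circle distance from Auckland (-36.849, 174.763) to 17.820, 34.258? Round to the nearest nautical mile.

Δλ = 34.258 − 174.763 = -140.505°.
Δφ = 17.820 − -36.849 = 54.669°.
a = sin²(Δφ/2) + cos φ₁ · cos φ₂ · sin²(Δλ/2) = 0.885707.
c = 2·atan2(√a, √(1−a)) = 2.45186 rad → d = 6371·c ≈ 15620.77 km ≈ 8434.54 nmi.

8435 nmi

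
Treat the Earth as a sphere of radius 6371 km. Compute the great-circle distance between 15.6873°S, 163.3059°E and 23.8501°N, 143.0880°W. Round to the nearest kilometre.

Δλ = -143.0880 − 163.3059 = -306.3939°; wrapped into (−180°, 180°]: 53.6061°.
Δφ = 23.8501 − -15.6873 = 39.5374°.
a = sin²(Δφ/2) + cos φ₁ · cos φ₂ · sin²(Δλ/2) = 0.293438.
c = 2·atan2(√a, √(1−a)) = 1.14492 rad → d = 6371·c ≈ 7294.26 km.

7294 km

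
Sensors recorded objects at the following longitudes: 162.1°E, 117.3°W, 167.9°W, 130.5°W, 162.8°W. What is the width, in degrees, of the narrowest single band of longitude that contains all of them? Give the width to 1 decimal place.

80.6°

Sort the longitudes: -167.9°, -162.8°, -130.5°, -117.3°, +162.1°.
Eastward gaps between consecutive values (wrapping around): 5.1°, 32.3°, 13.2°, 279.4°, 30.0°.
Largest gap = 279.4° ⇒ minimal covering band is its complement: 360° − 279.4° = 80.6°.
Band runs from +162.1° eastward to -117.3°, crossing the antimeridian.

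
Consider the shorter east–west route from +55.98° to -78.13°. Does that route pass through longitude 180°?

Signed shortest Δλ = ((-78.13 − 55.98 + 180) mod 360) − 180 = -134.11°.
Going west by 134.11° from +55.98° reaches -78.13° without touching 180°.

No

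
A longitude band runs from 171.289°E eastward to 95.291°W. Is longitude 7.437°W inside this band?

No

Band width going east from +171.289° to -95.291°: ((-95.291 − 171.289) mod 360) = 93.420°.
Offset of -7.437° east of the west edge: ((-7.437 − 171.289) mod 360) = 181.274°.
181.274° > 93.420° ⇒ outside.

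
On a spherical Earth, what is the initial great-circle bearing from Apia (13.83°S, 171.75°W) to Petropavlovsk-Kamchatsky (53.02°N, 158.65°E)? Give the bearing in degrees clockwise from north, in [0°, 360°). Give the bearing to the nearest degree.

342°

Δλ = 158.65 − -171.75 = 330.40°; wrapped into (−180°, 180°]: -29.60°.
θ = atan2( sin Δλ · cos φ₂ , cos φ₁ · sin φ₂ − sin φ₁ · cos φ₂ · cos Δλ )
  = atan2(-0.29712, 0.90071) = -18.256° → normalised to [0°, 360°): 341.744°.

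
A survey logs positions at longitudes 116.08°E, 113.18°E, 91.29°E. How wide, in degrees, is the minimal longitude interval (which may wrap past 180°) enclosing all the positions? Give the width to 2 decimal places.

24.79°

Sort the longitudes: +91.29°, +113.18°, +116.08°.
Eastward gaps between consecutive values (wrapping around): 21.89°, 2.90°, 335.21°.
Largest gap = 335.21° ⇒ minimal covering band is its complement: 360° − 335.21° = 24.79°.
Band runs from +91.29° eastward to +116.08°.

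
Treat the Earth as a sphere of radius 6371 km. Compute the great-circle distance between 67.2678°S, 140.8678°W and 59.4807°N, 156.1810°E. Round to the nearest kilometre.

14995 km

Δλ = 156.1810 − -140.8678 = 297.0488°; wrapped into (−180°, 180°]: -62.9512°.
Δφ = 59.4807 − -67.2678 = 126.7485°.
a = sin²(Δφ/2) + cos φ₁ · cos φ₂ · sin²(Δλ/2) = 0.852651.
c = 2·atan2(√a, √(1−a)) = 2.35365 rad → d = 6371·c ≈ 14995.08 km.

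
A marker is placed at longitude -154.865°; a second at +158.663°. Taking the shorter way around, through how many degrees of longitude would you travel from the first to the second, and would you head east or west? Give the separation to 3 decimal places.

Raw difference: 158.663 − -154.865 = 313.528°.
Normalise into (−180°, 180°]: 313.528° − 360° = -46.472°.
Negative ⇒ the second point lies to the west; separation 46.472°.

46.472° west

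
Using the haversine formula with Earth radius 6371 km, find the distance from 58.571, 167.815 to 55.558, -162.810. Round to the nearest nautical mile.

Δλ = -162.810 − 167.815 = -330.625°; wrapped into (−180°, 180°]: 29.375°.
Δφ = 55.558 − 58.571 = -3.013°.
a = sin²(Δφ/2) + cos φ₁ · cos φ₂ · sin²(Δλ/2) = 0.019650.
c = 2·atan2(√a, √(1−a)) = 0.28128 rad → d = 6371·c ≈ 1792.05 km ≈ 967.63 nmi.

968 nmi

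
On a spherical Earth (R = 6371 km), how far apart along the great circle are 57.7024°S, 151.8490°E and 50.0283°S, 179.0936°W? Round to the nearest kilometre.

Δλ = -179.0936 − 151.8490 = -330.9426°; wrapped into (−180°, 180°]: 29.0574°.
Δφ = -50.0283 − -57.7024 = 7.6741°.
a = sin²(Δφ/2) + cos φ₁ · cos φ₂ · sin²(Δλ/2) = 0.026080.
c = 2·atan2(√a, √(1−a)) = 0.32441 rad → d = 6371·c ≈ 2066.80 km.

2067 km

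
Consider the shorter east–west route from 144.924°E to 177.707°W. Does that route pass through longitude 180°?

Naïve |-177.707 − 144.924| = 322.631° > 180°, so the shorter arc goes the other way round — across 180°.
Signed shortest Δλ = ((-177.707 − 144.924 + 180) mod 360) − 180 = 37.369°.
Going east by 37.369° from +144.924° passes through 180° before reaching -177.707°.

Yes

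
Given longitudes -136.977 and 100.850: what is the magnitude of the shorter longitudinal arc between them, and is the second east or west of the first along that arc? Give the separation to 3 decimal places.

122.173° west

Raw difference: 100.850 − -136.977 = 237.827°.
Normalise into (−180°, 180°]: 237.827° − 360° = -122.173°.
Negative ⇒ the second point lies to the west; separation 122.173°.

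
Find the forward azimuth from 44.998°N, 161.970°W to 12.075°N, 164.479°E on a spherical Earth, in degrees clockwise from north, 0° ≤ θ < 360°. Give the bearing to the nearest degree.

232°

Δλ = 164.479 − -161.970 = 326.449°; wrapped into (−180°, 180°]: -33.551°.
θ = atan2( sin Δλ · cos φ₂ , cos φ₁ · sin φ₂ − sin φ₁ · cos φ₂ · cos Δλ )
  = atan2(-0.54045, -0.42831) = -128.397° → normalised to [0°, 360°): 231.603°.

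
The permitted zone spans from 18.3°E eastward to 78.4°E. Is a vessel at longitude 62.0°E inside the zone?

Yes

Band width going east from +18.3° to +78.4°: ((78.4 − 18.3) mod 360) = 60.1°.
Offset of +62.0° east of the west edge: ((62.0 − 18.3) mod 360) = 43.7°.
43.7° ≤ 60.1° ⇒ inside.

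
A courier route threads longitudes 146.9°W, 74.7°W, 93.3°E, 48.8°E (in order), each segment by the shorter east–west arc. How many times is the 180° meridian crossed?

Leg 1: -146.9° → -74.7°, shortest Δλ = 72.2° (east) — does not cross 180°.
Leg 2: -74.7° → +93.3°, shortest Δλ = 168.0° (east) — does not cross 180°.
Leg 3: +93.3° → +48.8°, shortest Δλ = -44.5° (west) — does not cross 180°.
Total crossings: 0.

0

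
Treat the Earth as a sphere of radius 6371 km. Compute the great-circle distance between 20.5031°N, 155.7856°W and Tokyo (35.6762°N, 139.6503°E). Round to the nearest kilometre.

Δλ = 139.6503 − -155.7856 = 295.4359°; wrapped into (−180°, 180°]: -64.5641°.
Δφ = 35.6762 − 20.5031 = 15.1731°.
a = sin²(Δφ/2) + cos φ₁ · cos φ₂ · sin²(Δλ/2) = 0.234467.
c = 2·atan2(√a, √(1−a)) = 1.01094 rad → d = 6371·c ≈ 6440.69 km.

6441 km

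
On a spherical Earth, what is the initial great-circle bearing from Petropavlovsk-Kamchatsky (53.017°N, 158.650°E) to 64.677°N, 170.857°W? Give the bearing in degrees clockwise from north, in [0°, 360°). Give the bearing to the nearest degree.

Δλ = -170.857 − 158.650 = -329.507°; wrapped into (−180°, 180°]: 30.493°.
θ = atan2( sin Δλ · cos φ₂ , cos φ₁ · sin φ₂ − sin φ₁ · cos φ₂ · cos Δλ )
  = atan2(0.21704, 0.24936) = 41.036° → normalised to [0°, 360°): 41.036°.

41°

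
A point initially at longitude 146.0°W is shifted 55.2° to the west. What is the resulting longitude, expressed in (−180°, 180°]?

158.8°E

Start at -146.0°; shift −55.2° → -201.2°.
-201.2° lies outside (−180°, 180°]; add 360° → +158.8°.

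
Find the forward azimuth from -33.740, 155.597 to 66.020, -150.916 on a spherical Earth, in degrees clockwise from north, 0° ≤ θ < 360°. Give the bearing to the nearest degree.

Δλ = -150.916 − 155.597 = -306.513°; wrapped into (−180°, 180°]: 53.487°.
θ = atan2( sin Δλ · cos φ₂ , cos φ₁ · sin φ₂ − sin φ₁ · cos φ₂ · cos Δλ )
  = atan2(0.32665, 0.89411) = 20.069° → normalised to [0°, 360°): 20.069°.

20°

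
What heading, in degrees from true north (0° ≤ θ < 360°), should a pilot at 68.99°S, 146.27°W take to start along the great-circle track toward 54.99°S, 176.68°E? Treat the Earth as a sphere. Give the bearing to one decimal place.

Δλ = 176.68 − -146.27 = 322.95°; wrapped into (−180°, 180°]: -37.05°.
θ = atan2( sin Δλ · cos φ₂ , cos φ₁ · sin φ₂ − sin φ₁ · cos φ₂ · cos Δλ )
  = atan2(-0.34567, 0.13379) = -68.841° → normalised to [0°, 360°): 291.159°.

291.2°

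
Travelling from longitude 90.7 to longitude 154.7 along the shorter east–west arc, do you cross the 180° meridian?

Signed shortest Δλ = ((154.7 − 90.7 + 180) mod 360) − 180 = 64.0°.
Going east by 64.0° from +90.7° reaches +154.7° without touching 180°.

No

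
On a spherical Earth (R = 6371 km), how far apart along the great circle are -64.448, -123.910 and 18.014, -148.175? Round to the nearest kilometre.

9402 km

Δλ = -148.175 − -123.910 = -24.265°.
Δφ = 18.014 − -64.448 = 82.462°.
a = sin²(Δφ/2) + cos φ₁ · cos φ₂ · sin²(Δλ/2) = 0.452527.
c = 2·atan2(√a, √(1−a)) = 1.47571 rad → d = 6371·c ≈ 9401.73 km.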